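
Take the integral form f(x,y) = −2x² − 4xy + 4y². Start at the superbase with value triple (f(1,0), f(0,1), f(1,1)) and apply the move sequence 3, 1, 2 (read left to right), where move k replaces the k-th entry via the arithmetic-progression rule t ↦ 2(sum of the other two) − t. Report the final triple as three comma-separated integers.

start (-2,4,-2) = (f(1,0),f(0,1),f(1,1))
replace slot 3: 2·((-2)+4) − (-2) = 6 → (-2,4,6)
replace slot 1: 2·(4+6) − (-2) = 22 → (22,4,6)
replace slot 2: 2·(22+6) − 4 = 52 → (22,52,6)

22,52,6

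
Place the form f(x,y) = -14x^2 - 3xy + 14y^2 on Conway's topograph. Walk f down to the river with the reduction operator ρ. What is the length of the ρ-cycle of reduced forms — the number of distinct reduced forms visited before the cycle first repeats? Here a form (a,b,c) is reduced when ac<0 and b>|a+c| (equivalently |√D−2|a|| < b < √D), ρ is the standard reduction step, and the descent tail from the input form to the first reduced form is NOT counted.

D = 793, ⌊√D⌋ = 28
descent: ρ → (14,3,-14)  [lands on river]
river: ρ → (-14,25,3)
river: ρ → (3,23,-22)
river: ρ → (-22,21,4)
river: ρ → (4,27,-4)
river: ρ → (-4,21,22)
river: ρ → (22,23,-3)
river: ρ → (-3,25,14)
ρ-cycle length = 8 (tail of 1 descent step not counted)

8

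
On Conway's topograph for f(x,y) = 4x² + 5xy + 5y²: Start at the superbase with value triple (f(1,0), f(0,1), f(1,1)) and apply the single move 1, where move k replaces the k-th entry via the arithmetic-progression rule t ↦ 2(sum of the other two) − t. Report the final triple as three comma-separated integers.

start (4,5,14) = (f(1,0),f(0,1),f(1,1))
replace slot 1: 2·(5+14) − 4 = 34 → (34,5,14)

34,5,14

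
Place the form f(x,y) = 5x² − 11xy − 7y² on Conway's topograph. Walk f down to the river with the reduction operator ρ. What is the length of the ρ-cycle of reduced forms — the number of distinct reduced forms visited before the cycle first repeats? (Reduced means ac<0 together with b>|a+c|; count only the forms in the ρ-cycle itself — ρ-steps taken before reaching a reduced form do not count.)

D = 261, ⌊√D⌋ = 16
descent: ρ → (-7,11,5)  [lands on river]
river: ρ → (5,9,-9)
river: ρ → (-9,9,5)
river: ρ → (5,11,-7)
river: ρ → (-7,3,9)
river: ρ → (9,15,-1)
river: ρ → (-1,15,9)
river: ρ → (9,3,-7)
ρ-cycle length = 8 (tail of 1 descent step not counted)

8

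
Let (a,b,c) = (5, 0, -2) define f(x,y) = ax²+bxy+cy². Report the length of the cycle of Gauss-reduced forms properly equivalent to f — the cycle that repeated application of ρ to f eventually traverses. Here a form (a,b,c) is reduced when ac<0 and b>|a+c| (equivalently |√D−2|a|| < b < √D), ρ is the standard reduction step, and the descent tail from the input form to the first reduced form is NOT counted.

D = 40, ⌊√D⌋ = 6
descent: ρ → (-2,4,3)  [lands on river]
river: ρ → (3,2,-3)
river: ρ → (-3,4,2)
river: ρ → (2,4,-3)
river: ρ → (-3,2,3)
river: ρ → (3,4,-2)
ρ-cycle length = 6 (tail of 1 descent step not counted)

6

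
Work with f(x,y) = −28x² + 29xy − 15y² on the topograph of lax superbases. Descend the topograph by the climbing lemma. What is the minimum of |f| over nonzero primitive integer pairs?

translate: b→27 (≡-29 mod 56), so (28,-29,15)→(28,27,14)
flip: (28,27,14)→(14,-27,28)
translate: b→1 (≡-27 mod 28), so (14,-27,28)→(14,1,15)
reduced (well bottom): (14,1,15) with a≤c, −a<b≤a
well minimum |f| = |-14| = 14 (negative-definite)

14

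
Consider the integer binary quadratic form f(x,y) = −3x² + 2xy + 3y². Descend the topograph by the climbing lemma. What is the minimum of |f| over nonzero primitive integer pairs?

river: ρ → (3,4,-2)
river: ρ → (-2,4,3)
river: ρ → (3,2,-3)
river: ρ → (-3,4,2)
river: ρ → (2,4,-3)
river: ρ → (-3,2,3)
closes: descent 0, river 6
min |a| on river = 2

2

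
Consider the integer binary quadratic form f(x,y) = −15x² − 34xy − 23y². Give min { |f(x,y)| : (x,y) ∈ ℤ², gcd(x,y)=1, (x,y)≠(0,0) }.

translate: b→4 (≡34 mod 30), so (15,34,23)→(15,4,4)
flip: (15,4,4)→(4,-4,15)
translate: b→4 (≡-4 mod 8), so (4,-4,15)→(4,4,15)
reduced (well bottom): (4,4,15) with a≤c, −a<b≤a
well minimum |f| = |-4| = 4 (negative-definite)

4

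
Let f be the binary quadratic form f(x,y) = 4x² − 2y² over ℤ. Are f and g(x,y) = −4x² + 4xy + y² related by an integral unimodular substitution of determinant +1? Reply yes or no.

D₁ = 32, D₂ = 32
river cycle of f (length 2): (-2, 4, 2), (2, 4, -2)
river cycle of g (length 2): (1, 4, -4), (-4, 4, 1)
cycles differ ⇒ inequivalent

no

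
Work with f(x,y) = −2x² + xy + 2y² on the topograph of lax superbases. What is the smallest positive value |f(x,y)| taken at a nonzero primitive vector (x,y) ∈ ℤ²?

river: ρ → (2,3,-1)
river: ρ → (-1,3,2)
river: ρ → (2,1,-2)
river: ρ → (-2,3,1)
river: ρ → (1,3,-2)
river: ρ → (-2,1,2)
closes: descent 0, river 6
min |a| on river = 1

1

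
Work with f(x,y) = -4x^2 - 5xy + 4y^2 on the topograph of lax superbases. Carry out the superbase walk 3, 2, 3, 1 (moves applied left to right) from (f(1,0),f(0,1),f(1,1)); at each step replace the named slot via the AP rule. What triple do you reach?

start (-4,4,-5) = (f(1,0),f(0,1),f(1,1))
replace slot 3: 2·((-4)+4) − (-5) = 5 → (-4,4,5)
replace slot 2: 2·((-4)+5) − 4 = -2 → (-4,-2,5)
replace slot 3: 2·((-4)+(-2)) − 5 = -17 → (-4,-2,-17)
replace slot 1: 2·((-2)+(-17)) − (-4) = -34 → (-34,-2,-17)

-34,-2,-17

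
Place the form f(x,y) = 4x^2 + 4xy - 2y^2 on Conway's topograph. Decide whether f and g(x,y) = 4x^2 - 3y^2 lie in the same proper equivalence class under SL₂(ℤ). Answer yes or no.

D₁ = 48, D₂ = 48
river cycle of f (length 2): (-2, 4, 4), (4, 4, -2)
river cycle of g (length 2): (-3, 6, 1), (1, 6, -3)
cycles differ ⇒ inequivalent

no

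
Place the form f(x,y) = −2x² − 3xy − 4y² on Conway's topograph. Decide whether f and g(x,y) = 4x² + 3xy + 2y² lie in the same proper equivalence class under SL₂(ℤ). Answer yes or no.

D₁ = -23, D₂ = -23
f is negative-definite; reduce −f:
−f: translate: b→-1 (≡3 mod 4), so (2,3,4)→(2,-1,3)
−f: reduced (well bottom): (2,-1,3) with a≤c, −a<b≤a
flip sign back: reduced form of f is (-2,1,-3)
g: flip: (4,3,2)→(2,-3,4)
g: translate: b→1 (≡-3 mod 4), so (2,-3,4)→(2,1,3)
g: reduced (well bottom): (2,1,3) with a≤c, −a<b≤a
reduced forms (-2, 1, -3) vs (2, 1, 3) ⇒ inequivalent

no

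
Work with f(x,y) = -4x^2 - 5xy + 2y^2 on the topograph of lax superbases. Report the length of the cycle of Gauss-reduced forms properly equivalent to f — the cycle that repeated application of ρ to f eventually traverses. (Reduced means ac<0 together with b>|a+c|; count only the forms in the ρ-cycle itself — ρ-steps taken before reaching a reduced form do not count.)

D = 57, ⌊√D⌋ = 7
descent: ρ → (2,5,-4)  [lands on river]
river: ρ → (-4,3,3)
river: ρ → (3,3,-4)
river: ρ → (-4,5,2)
river: ρ → (2,7,-1)
river: ρ → (-1,7,2)
ρ-cycle length = 6 (tail of 1 descent step not counted)

6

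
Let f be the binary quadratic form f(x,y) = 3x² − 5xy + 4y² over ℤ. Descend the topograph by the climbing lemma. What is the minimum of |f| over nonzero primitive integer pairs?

translate: b→1 (≡-5 mod 6), so (3,-5,4)→(3,1,2)
flip: (3,1,2)→(2,-1,3)
reduced (well bottom): (2,-1,3) with a≤c, −a<b≤a
well minimum = a = 2

2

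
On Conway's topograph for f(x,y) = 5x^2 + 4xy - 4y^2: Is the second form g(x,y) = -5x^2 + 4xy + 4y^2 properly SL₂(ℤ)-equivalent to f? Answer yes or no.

D₁ = 96, D₂ = 96
river cycle of f (length 4): (-4, 4, 5), (5, 6, -3), (-3, 6, 5), (5, 4, -4)
river cycle of g (length 4): (4, 4, -5), (-5, 6, 3), (3, 6, -5), (-5, 4, 4)
cycles differ ⇒ inequivalent

no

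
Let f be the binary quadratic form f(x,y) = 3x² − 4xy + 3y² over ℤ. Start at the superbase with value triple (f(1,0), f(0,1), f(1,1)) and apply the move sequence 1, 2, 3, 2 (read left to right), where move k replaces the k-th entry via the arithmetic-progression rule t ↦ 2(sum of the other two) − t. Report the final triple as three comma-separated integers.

start (3,3,2) = (f(1,0),f(0,1),f(1,1))
replace slot 1: 2·(3+2) − 3 = 7 → (7,3,2)
replace slot 2: 2·(7+2) − 3 = 15 → (7,15,2)
replace slot 3: 2·(7+15) − 2 = 42 → (7,15,42)
replace slot 2: 2·(7+42) − 15 = 83 → (7,83,42)

7,83,42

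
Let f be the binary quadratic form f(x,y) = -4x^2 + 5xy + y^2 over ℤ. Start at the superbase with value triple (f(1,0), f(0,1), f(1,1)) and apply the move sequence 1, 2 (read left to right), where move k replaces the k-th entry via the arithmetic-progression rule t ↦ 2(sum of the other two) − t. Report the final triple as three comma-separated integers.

start (-4,1,2) = (f(1,0),f(0,1),f(1,1))
replace slot 1: 2·(1+2) − (-4) = 10 → (10,1,2)
replace slot 2: 2·(10+2) − 1 = 23 → (10,23,2)

10,23,2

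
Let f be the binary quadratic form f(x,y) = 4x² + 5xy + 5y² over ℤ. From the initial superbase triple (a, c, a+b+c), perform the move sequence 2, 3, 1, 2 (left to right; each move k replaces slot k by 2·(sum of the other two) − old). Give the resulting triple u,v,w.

start (4,5,14) = (f(1,0),f(0,1),f(1,1))
replace slot 2: 2·(4+14) − 5 = 31 → (4,31,14)
replace slot 3: 2·(4+31) − 14 = 56 → (4,31,56)
replace slot 1: 2·(31+56) − 4 = 170 → (170,31,56)
replace slot 2: 2·(170+56) − 31 = 421 → (170,421,56)

170,421,56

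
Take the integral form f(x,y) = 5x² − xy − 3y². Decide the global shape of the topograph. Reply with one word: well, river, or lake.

D = b²−4ac = (-1)² − 4·5·(-3) = 61
D > 0 non-square ⇒ indefinite ⇒ periodic river

river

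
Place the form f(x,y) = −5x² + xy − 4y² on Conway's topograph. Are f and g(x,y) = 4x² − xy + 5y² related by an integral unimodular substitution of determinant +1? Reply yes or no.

D₁ = -79, D₂ = -79
f is negative-definite; reduce −f:
−f: flip: (5,-1,4)→(4,1,5)
−f: reduced (well bottom): (4,1,5) with a≤c, −a<b≤a
flip sign back: reduced form of f is (-4,-1,-5)
g: reduced (well bottom): (4,-1,5) with a≤c, −a<b≤a
reduced forms (-4, -1, -5) vs (4, -1, 5) ⇒ inequivalent

no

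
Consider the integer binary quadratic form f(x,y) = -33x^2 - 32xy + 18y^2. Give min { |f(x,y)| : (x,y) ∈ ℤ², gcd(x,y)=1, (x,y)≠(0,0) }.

descent: ρ → (18,32,-33)  [lands on river]
river: ρ → (-33,34,17)
river: ρ → (17,34,-33)
river: ρ → (-33,32,18)
river: ρ → (18,40,-25)
river: ρ → (-25,10,33)
river: ρ → (33,56,-2)
river: ρ → (-2,56,33)
river: ρ → (33,10,-25)
river: ρ → (-25,40,18)
closes: descent 1, river 10
min |a| on river = 2

2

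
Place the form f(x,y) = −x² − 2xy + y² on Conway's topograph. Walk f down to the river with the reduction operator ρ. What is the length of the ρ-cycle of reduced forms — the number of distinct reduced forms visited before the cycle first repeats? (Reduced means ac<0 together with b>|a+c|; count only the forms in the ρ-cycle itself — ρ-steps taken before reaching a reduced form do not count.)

D = 8, ⌊√D⌋ = 2
descent: ρ → (1,2,-1)  [lands on river]
river: ρ → (-1,2,1)
ρ-cycle length = 2 (tail of 1 descent step not counted)

2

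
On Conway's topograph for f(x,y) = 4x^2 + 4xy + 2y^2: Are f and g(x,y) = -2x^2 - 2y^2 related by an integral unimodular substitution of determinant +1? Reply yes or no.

D₁ = -16, D₂ = -16
f: flip: (4,4,2)→(2,-4,4)
f: translate: b→0 (≡-4 mod 4), so (2,-4,4)→(2,0,2)
f: reduced (well bottom): (2,0,2) with a≤c, −a<b≤a
g is negative-definite; reduce −g:
−g: reduced (well bottom): (2,0,2) with a≤c, −a<b≤a
flip sign back: reduced form of g is (-2,0,-2)
reduced forms (2, 0, 2) vs (-2, 0, -2) ⇒ inequivalent

no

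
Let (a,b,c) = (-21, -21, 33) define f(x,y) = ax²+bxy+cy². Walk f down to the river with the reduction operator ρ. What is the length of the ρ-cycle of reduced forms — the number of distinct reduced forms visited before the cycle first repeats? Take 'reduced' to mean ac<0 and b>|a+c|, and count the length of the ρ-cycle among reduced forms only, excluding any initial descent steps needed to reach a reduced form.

D = 3213, ⌊√D⌋ = 56
descent: ρ → (33,21,-21)  [lands on river]
river: ρ → (-21,21,33)
river: ρ → (33,45,-9)
river: ρ → (-9,45,33)
ρ-cycle length = 4 (tail of 1 descent step not counted)

4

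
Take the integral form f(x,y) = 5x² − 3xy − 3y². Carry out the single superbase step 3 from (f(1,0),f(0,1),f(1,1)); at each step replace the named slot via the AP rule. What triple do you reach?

start (5,-3,-1) = (f(1,0),f(0,1),f(1,1))
replace slot 3: 2·(5+(-3)) − (-1) = 5 → (5,-3,5)

5,-3,5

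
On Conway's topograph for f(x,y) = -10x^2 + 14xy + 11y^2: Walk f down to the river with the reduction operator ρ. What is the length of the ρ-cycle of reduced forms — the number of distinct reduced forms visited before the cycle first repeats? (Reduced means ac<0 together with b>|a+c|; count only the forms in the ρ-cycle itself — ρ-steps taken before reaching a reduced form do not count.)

D = 636, ⌊√D⌋ = 25
river: ρ → (11,8,-13)
river: ρ → (-13,18,6)
river: ρ → (6,18,-13)
river: ρ → (-13,8,11)
river: ρ → (11,14,-10)
river: ρ → (-10,6,15)
river: ρ → (15,24,-1)
river: ρ → (-1,24,15)
river: ρ → (15,6,-10)
river: ρ → (-10,14,11)
ρ-cycle length = 10 (tail of 0 descent steps not counted)

10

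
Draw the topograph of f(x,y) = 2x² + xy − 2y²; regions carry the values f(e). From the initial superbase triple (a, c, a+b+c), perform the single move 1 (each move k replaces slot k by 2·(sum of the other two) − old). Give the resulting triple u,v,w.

start (2,-2,1) = (f(1,0),f(0,1),f(1,1))
replace slot 1: 2·((-2)+1) − 2 = -4 → (-4,-2,1)

-4,-2,1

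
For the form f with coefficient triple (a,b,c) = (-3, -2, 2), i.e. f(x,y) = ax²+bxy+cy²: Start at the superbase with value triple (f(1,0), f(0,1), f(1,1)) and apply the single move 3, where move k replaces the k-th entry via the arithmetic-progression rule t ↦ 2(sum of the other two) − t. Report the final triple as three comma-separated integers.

start (-3,2,-3) = (f(1,0),f(0,1),f(1,1))
replace slot 3: 2·((-3)+2) − (-3) = 1 → (-3,2,1)

-3,2,1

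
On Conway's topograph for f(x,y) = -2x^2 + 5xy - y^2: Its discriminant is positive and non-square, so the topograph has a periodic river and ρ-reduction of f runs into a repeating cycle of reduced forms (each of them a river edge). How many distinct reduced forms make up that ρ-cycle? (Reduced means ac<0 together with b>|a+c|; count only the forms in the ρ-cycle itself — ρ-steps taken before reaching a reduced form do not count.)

D = 17, ⌊√D⌋ = 4
descent: ρ → (-1,3,2)  [lands on river]
river: ρ → (2,1,-2)
river: ρ → (-2,3,1)
river: ρ → (1,3,-2)
river: ρ → (-2,1,2)
river: ρ → (2,3,-1)
ρ-cycle length = 6 (tail of 1 descent step not counted)

6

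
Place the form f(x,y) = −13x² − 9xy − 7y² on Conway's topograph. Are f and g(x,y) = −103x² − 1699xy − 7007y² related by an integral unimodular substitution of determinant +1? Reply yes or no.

D₁ = -283, D₂ = -283
f is negative-definite; reduce −f:
−f: flip: (13,9,7)→(7,-9,13)
−f: translate: b→5 (≡-9 mod 14), so (7,-9,13)→(7,5,11)
−f: reduced (well bottom): (7,5,11) with a≤c, −a<b≤a
flip sign back: reduced form of f is (-7,-5,-11)
g is negative-definite; reduce −g:
−g: translate: b→51 (≡1699 mod 206), so (103,1699,7007)→(103,51,7)
−g: flip: (103,51,7)→(7,-51,103)
−g: translate: b→5 (≡-51 mod 14), so (7,-51,103)→(7,5,11)
−g: reduced (well bottom): (7,5,11) with a≤c, −a<b≤a
flip sign back: reduced form of g is (-7,-5,-11)
reduced forms (-7, -5, -11) vs (-7, -5, -11) ⇒ equivalent

yes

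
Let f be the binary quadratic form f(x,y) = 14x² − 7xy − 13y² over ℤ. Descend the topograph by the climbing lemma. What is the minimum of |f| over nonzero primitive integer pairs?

descent: ρ → (-13,7,14)  [lands on river]
river: ρ → (14,21,-6)
river: ρ → (-6,27,2)
river: ρ → (2,25,-19)
river: ρ → (-19,13,8)
river: ρ → (8,19,-13)
closes: descent 1, river 6
min |a| on river = 2

2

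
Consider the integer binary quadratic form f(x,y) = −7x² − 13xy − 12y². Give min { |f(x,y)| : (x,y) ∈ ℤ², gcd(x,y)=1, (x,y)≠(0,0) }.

translate: b→-1 (≡13 mod 14), so (7,13,12)→(7,-1,6)
flip: (7,-1,6)→(6,1,7)
reduced (well bottom): (6,1,7) with a≤c, −a<b≤a
well minimum |f| = |-6| = 6 (negative-definite)

6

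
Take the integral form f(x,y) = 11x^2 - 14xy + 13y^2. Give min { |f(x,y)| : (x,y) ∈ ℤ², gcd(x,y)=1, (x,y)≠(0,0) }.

translate: b→8 (≡-14 mod 22), so (11,-14,13)→(11,8,10)
flip: (11,8,10)→(10,-8,11)
reduced (well bottom): (10,-8,11) with a≤c, −a<b≤a
well minimum = a = 10

10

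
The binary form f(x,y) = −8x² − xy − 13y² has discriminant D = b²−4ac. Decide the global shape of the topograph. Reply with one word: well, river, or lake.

D = b²−4ac = (-1)² − 4·(-8)·(-13) = -415
D < 0 ⇒ definite ⇒ every region one sign ⇒ single well

well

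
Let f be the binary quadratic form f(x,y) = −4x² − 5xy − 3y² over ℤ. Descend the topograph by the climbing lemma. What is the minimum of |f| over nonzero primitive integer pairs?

translate: b→-3 (≡5 mod 8), so (4,5,3)→(4,-3,2)
flip: (4,-3,2)→(2,3,4)
translate: b→-1 (≡3 mod 4), so (2,3,4)→(2,-1,3)
reduced (well bottom): (2,-1,3) with a≤c, −a<b≤a
well minimum |f| = |-2| = 2 (negative-definite)

2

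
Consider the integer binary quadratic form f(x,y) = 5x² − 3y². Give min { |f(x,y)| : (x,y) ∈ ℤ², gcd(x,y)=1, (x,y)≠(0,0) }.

descent: ρ → (-3,6,2)  [lands on river]
river: ρ → (2,6,-3)
closes: descent 1, river 2
min |a| on river = 2

2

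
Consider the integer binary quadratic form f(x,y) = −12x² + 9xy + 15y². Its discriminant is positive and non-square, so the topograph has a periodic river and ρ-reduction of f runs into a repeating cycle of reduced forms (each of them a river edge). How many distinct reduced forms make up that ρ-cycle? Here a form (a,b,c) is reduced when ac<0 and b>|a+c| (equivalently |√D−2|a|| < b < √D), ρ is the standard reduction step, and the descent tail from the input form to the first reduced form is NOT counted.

D = 801, ⌊√D⌋ = 28
river: ρ → (15,21,-6)
river: ρ → (-6,27,3)
river: ρ → (3,27,-6)
river: ρ → (-6,21,15)
river: ρ → (15,9,-12)
river: ρ → (-12,15,12)
river: ρ → (12,9,-15)
river: ρ → (-15,21,6)
river: ρ → (6,27,-3)
river: ρ → (-3,27,6)
river: ρ → (6,21,-15)
river: ρ → (-15,9,12)
river: ρ → (12,15,-12)
river: ρ → (-12,9,15)
ρ-cycle length = 14 (tail of 0 descent steps not counted)

14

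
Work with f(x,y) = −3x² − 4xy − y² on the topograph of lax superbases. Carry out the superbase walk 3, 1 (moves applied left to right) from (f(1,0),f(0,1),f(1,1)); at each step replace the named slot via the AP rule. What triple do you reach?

start (-3,-1,-8) = (f(1,0),f(0,1),f(1,1))
replace slot 3: 2·((-3)+(-1)) − (-8) = 0 → (-3,-1,0)
replace slot 1: 2·((-1)+0) − (-3) = 1 → (1,-1,0)

1,-1,0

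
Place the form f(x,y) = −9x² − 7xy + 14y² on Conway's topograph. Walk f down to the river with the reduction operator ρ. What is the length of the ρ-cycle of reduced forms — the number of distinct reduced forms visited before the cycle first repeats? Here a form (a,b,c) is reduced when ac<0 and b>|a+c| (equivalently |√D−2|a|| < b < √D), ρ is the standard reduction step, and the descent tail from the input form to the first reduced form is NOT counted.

D = 553, ⌊√D⌋ = 23
descent: ρ → (14,7,-9)  [lands on river]
river: ρ → (-9,11,12)
river: ρ → (12,13,-8)
river: ρ → (-8,19,6)
river: ρ → (6,17,-11)
river: ρ → (-11,5,12)
river: ρ → (12,19,-4)
river: ρ → (-4,21,7)
river: ρ → (7,21,-4)
river: ρ → (-4,19,12)
river: ρ → (12,5,-11)
river: ρ → (-11,17,6)
river: ρ → (6,19,-8)
river: ρ → (-8,13,12)
river: ρ → (12,11,-9)
river: ρ → (-9,7,14)
river: ρ → (14,21,-2)
river: ρ → (-2,23,3)
river: ρ → (3,19,-16)
river: ρ → (-16,13,6)
river: ρ → (6,23,-1)
river: ρ → (-1,23,6)
river: ρ → (6,13,-16)
river: ρ → (-16,19,3)
river: ρ → (3,23,-2)
river: ρ → (-2,21,14)
ρ-cycle length = 26 (tail of 1 descent step not counted)

26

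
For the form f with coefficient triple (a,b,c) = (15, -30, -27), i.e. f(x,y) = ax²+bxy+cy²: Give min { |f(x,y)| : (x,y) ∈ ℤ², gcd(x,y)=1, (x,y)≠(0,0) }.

descent: ρ → (-27,30,15)  [lands on river]
river: ρ → (15,30,-27)
river: ρ → (-27,24,18)
river: ρ → (18,48,-3)
river: ρ → (-3,48,18)
river: ρ → (18,24,-27)
closes: descent 1, river 6
min |a| on river = 3

3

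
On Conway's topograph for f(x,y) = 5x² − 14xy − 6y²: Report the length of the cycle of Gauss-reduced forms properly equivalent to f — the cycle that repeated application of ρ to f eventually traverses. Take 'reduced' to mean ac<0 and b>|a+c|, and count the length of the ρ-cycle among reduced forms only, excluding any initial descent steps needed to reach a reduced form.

D = 316, ⌊√D⌋ = 17
descent: ρ → (-6,14,5)  [lands on river]
river: ρ → (5,16,-3)
river: ρ → (-3,14,10)
river: ρ → (10,6,-7)
river: ρ → (-7,8,9)
river: ρ → (9,10,-6)
ρ-cycle length = 6 (tail of 1 descent step not counted)

6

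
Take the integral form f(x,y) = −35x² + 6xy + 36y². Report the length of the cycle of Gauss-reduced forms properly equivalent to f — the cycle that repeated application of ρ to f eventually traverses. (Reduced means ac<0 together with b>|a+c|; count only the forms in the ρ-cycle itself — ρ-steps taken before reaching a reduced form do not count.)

D = 5076, ⌊√D⌋ = 71
river: ρ → (36,66,-5)
river: ρ → (-5,64,49)
river: ρ → (49,34,-20)
river: ρ → (-20,46,37)
river: ρ → (37,28,-29)
river: ρ → (-29,30,36)
river: ρ → (36,42,-23)
river: ρ → (-23,50,28)
river: ρ → (28,62,-11)
river: ρ → (-11,70,4)
river: ρ → (4,66,-45)
river: ρ → (-45,24,25)
river: ρ → (25,26,-44)
river: ρ → (-44,62,7)
river: ρ → (7,64,-35)
river: ρ → (-35,6,36)
ρ-cycle length = 16 (tail of 0 descent steps not counted)

16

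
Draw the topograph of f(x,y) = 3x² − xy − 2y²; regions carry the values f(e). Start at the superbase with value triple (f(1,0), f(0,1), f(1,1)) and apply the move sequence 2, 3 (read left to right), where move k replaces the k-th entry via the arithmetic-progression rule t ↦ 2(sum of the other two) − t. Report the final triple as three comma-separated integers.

start (3,-2,0) = (f(1,0),f(0,1),f(1,1))
replace slot 2: 2·(3+0) − (-2) = 8 → (3,8,0)
replace slot 3: 2·(3+8) − 0 = 22 → (3,8,22)

3,8,22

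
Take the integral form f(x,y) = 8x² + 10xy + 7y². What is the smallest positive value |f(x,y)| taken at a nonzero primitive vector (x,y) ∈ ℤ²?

translate: b→-6 (≡10 mod 16), so (8,10,7)→(8,-6,5)
flip: (8,-6,5)→(5,6,8)
translate: b→-4 (≡6 mod 10), so (5,6,8)→(5,-4,7)
reduced (well bottom): (5,-4,7) with a≤c, −a<b≤a
well minimum = a = 5

5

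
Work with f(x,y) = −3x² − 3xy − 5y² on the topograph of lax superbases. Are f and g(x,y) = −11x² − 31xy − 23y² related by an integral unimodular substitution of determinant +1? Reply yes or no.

D₁ = -51, D₂ = -51
f is negative-definite; reduce −f:
−f: reduced (well bottom): (3,3,5) with a≤c, −a<b≤a
flip sign back: reduced form of f is (-3,-3,-5)
g is negative-definite; reduce −g:
−g: translate: b→9 (≡31 mod 22), so (11,31,23)→(11,9,3)
−g: flip: (11,9,3)→(3,-9,11)
−g: translate: b→3 (≡-9 mod 6), so (3,-9,11)→(3,3,5)
−g: reduced (well bottom): (3,3,5) with a≤c, −a<b≤a
flip sign back: reduced form of g is (-3,-3,-5)
reduced forms (-3, -3, -5) vs (-3, -3, -5) ⇒ equivalent

yes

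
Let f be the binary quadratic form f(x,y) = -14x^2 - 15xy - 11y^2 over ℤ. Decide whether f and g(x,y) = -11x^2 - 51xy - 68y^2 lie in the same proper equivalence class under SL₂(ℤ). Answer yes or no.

D₁ = -391, D₂ = -391
f is negative-definite; reduce −f:
−f: translate: b→-13 (≡15 mod 28), so (14,15,11)→(14,-13,10)
−f: flip: (14,-13,10)→(10,13,14)
−f: translate: b→-7 (≡13 mod 20), so (10,13,14)→(10,-7,11)
−f: reduced (well bottom): (10,-7,11) with a≤c, −a<b≤a
flip sign back: reduced form of f is (-10,7,-11)
g is negative-definite; reduce −g:
−g: translate: b→7 (≡51 mod 22), so (11,51,68)→(11,7,10)
−g: flip: (11,7,10)→(10,-7,11)
−g: reduced (well bottom): (10,-7,11) with a≤c, −a<b≤a
flip sign back: reduced form of g is (-10,7,-11)
reduced forms (-10, 7, -11) vs (-10, 7, -11) ⇒ equivalent

yes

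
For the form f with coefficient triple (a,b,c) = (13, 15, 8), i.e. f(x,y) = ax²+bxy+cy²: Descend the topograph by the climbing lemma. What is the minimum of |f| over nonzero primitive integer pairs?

translate: b→-11 (≡15 mod 26), so (13,15,8)→(13,-11,6)
flip: (13,-11,6)→(6,11,13)
translate: b→-1 (≡11 mod 12), so (6,11,13)→(6,-1,8)
reduced (well bottom): (6,-1,8) with a≤c, −a<b≤a
well minimum = a = 6

6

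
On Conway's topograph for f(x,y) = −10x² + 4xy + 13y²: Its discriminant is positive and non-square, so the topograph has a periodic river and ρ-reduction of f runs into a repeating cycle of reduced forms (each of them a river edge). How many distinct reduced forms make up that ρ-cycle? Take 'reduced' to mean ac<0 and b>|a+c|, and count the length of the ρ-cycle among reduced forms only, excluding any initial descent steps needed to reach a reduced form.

D = 536, ⌊√D⌋ = 23
river: ρ → (13,22,-1)
river: ρ → (-1,22,13)
river: ρ → (13,4,-10)
river: ρ → (-10,16,7)
river: ρ → (7,12,-14)
river: ρ → (-14,16,5)
river: ρ → (5,14,-17)
river: ρ → (-17,20,2)
river: ρ → (2,20,-17)
river: ρ → (-17,14,5)
river: ρ → (5,16,-14)
river: ρ → (-14,12,7)
river: ρ → (7,16,-10)
river: ρ → (-10,4,13)
ρ-cycle length = 14 (tail of 0 descent steps not counted)

14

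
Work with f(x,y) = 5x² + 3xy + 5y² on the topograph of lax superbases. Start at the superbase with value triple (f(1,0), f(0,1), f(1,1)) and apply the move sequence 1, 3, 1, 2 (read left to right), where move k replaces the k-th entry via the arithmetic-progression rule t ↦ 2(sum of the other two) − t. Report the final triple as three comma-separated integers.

start (5,5,13) = (f(1,0),f(0,1),f(1,1))
replace slot 1: 2·(5+13) − 5 = 31 → (31,5,13)
replace slot 3: 2·(31+5) − 13 = 59 → (31,5,59)
replace slot 1: 2·(5+59) − 31 = 97 → (97,5,59)
replace slot 2: 2·(97+59) − 5 = 307 → (97,307,59)

97,307,59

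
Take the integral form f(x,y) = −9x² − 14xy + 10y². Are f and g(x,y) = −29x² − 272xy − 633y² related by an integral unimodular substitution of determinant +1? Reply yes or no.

D₁ = 556, D₂ = 556
river cycle of f (length 18): (10, 14, -9), (-9, 22, 2), (2, 22, -9), (-9, 14, 10), (10, 6, -13), (-13, 20, 3), (3, 22, -6), (-6, 14, 15), (15, 16, -5), (-5, 14, 18), … (8 more)
river cycle of g (length 18): (2, 22, -9), (-9, 14, 10), (10, 6, -13), (-13, 20, 3), (3, 22, -6), (-6, 14, 15), (15, 16, -5), (-5, 14, 18), (18, 22, -1), (-1, 22, 18), … (8 more)
cycles coincide ⇒ equivalent

yes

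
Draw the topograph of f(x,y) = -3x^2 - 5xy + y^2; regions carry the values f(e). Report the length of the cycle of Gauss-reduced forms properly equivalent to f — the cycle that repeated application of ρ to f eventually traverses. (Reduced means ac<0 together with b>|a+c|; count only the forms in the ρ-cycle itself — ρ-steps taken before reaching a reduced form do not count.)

D = 37, ⌊√D⌋ = 6
descent: ρ → (1,5,-3)  [lands on river]
river: ρ → (-3,1,3)
river: ρ → (3,5,-1)
river: ρ → (-1,5,3)
river: ρ → (3,1,-3)
river: ρ → (-3,5,1)
ρ-cycle length = 6 (tail of 1 descent step not counted)

6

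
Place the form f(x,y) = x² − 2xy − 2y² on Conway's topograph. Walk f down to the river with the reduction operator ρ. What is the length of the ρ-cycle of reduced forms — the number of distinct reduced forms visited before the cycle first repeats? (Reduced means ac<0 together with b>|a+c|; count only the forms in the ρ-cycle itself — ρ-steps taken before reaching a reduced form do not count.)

D = 12, ⌊√D⌋ = 3
descent: ρ → (-2,2,1)  [lands on river]
river: ρ → (1,2,-2)
ρ-cycle length = 2 (tail of 1 descent step not counted)

2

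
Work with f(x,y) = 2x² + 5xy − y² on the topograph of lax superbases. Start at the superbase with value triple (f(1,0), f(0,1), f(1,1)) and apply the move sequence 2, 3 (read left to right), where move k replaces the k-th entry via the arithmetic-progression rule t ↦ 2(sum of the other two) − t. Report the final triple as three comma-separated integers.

start (2,-1,6) = (f(1,0),f(0,1),f(1,1))
replace slot 2: 2·(2+6) − (-1) = 17 → (2,17,6)
replace slot 3: 2·(2+17) − 6 = 32 → (2,17,32)

2,17,32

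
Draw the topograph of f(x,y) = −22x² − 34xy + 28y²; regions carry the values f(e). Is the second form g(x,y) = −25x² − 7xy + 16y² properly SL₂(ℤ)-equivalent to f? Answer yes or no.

D₁ = 3620, D₂ = 1649
discriminants differ ⇒ not SL₂(ℤ)-equivalent

no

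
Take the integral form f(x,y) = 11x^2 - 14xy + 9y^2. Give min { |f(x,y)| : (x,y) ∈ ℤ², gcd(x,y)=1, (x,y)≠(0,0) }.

translate: b→8 (≡-14 mod 22), so (11,-14,9)→(11,8,6)
flip: (11,8,6)→(6,-8,11)
translate: b→4 (≡-8 mod 12), so (6,-8,11)→(6,4,9)
reduced (well bottom): (6,4,9) with a≤c, −a<b≤a
well minimum = a = 6

6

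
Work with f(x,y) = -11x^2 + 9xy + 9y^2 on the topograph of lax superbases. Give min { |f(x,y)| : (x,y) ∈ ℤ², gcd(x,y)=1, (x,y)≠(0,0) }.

river: ρ → (9,9,-11)
river: ρ → (-11,13,7)
river: ρ → (7,15,-9)
river: ρ → (-9,21,1)
river: ρ → (1,21,-9)
river: ρ → (-9,15,7)
river: ρ → (7,13,-11)
river: ρ → (-11,9,9)
closes: descent 0, river 8
min |a| on river = 1

1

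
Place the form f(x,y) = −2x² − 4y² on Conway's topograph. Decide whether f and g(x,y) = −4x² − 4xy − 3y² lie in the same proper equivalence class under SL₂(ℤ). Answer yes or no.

D₁ = -32, D₂ = -32
f is negative-definite; reduce −f:
−f: reduced (well bottom): (2,0,4) with a≤c, −a<b≤a
flip sign back: reduced form of f is (-2,0,-4)
g is negative-definite; reduce −g:
−g: flip: (4,4,3)→(3,-4,4)
−g: translate: b→2 (≡-4 mod 6), so (3,-4,4)→(3,2,3)
−g: reduced (well bottom): (3,2,3) with a≤c, −a<b≤a
flip sign back: reduced form of g is (-3,-2,-3)
reduced forms (-2, 0, -4) vs (-3, -2, -3) ⇒ inequivalent

no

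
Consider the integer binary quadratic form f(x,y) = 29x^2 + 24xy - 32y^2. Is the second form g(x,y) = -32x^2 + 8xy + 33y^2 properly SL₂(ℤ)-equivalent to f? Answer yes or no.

D₁ = 4288, D₂ = 4288
river cycle of f (length 24): (-32, 40, 21), (21, 44, -28), (-28, 12, 37), (37, 62, -3), (-3, 64, 16), (16, 64, -3), (-3, 62, 37), (37, 12, -28), (-28, 44, 21), (21, 40, -32), … (14 more)
river cycle of g (length 24): (33, 58, -7), (-7, 54, 49), (49, 44, -12), (-12, 52, 33), (33, 14, -31), (-31, 48, 16), (16, 48, -31), (-31, 14, 33), (33, 52, -12), (-12, 44, 49), … (14 more)
cycles differ ⇒ inequivalent

no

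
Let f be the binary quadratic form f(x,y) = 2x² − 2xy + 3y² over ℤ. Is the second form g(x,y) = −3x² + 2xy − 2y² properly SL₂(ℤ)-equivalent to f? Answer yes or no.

D₁ = -20, D₂ = -20
f: translate: b→2 (≡-2 mod 4), so (2,-2,3)→(2,2,3)
f: reduced (well bottom): (2,2,3) with a≤c, −a<b≤a
g is negative-definite; reduce −g:
−g: flip: (3,-2,2)→(2,2,3)
−g: reduced (well bottom): (2,2,3) with a≤c, −a<b≤a
flip sign back: reduced form of g is (-2,-2,-3)
reduced forms (2, 2, 3) vs (-2, -2, -3) ⇒ inequivalent

no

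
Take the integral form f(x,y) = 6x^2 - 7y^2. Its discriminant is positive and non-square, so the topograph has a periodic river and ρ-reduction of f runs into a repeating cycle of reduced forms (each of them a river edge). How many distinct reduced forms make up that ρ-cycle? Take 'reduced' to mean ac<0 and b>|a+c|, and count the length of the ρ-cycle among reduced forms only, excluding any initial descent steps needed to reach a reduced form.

D = 168, ⌊√D⌋ = 12
descent: ρ → (-7,0,6)
descent: ρ → (6,12,-1)  [lands on river]
river: ρ → (-1,12,6)
ρ-cycle length = 2 (tail of 2 descent steps not counted)

2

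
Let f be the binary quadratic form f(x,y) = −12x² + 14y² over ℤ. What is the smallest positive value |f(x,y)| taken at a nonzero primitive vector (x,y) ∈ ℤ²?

descent: ρ → (14,0,-12)
descent: ρ → (-12,24,2)  [lands on river]
river: ρ → (2,24,-12)
closes: descent 2, river 2
min |a| on river = 2

2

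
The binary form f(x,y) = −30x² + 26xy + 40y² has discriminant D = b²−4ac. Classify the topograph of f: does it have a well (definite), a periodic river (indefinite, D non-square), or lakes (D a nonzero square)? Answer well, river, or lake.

D = b²−4ac = 26² − 4·(-30)·40 = 5476
D = 74² is a perfect square ⇒ form factors over ℤ ⇒ lakes

lake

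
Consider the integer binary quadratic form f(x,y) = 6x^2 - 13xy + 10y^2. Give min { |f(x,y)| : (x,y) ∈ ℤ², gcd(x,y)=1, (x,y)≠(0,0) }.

translate: b→-1 (≡-13 mod 12), so (6,-13,10)→(6,-1,3)
flip: (6,-1,3)→(3,1,6)
reduced (well bottom): (3,1,6) with a≤c, −a<b≤a
well minimum = a = 3

3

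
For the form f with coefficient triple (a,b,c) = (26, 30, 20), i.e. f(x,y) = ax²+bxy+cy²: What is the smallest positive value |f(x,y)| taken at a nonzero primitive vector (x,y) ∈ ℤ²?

translate: b→-22 (≡30 mod 52), so (26,30,20)→(26,-22,16)
flip: (26,-22,16)→(16,22,26)
translate: b→-10 (≡22 mod 32), so (16,22,26)→(16,-10,20)
reduced (well bottom): (16,-10,20) with a≤c, −a<b≤a
well minimum = a = 16

16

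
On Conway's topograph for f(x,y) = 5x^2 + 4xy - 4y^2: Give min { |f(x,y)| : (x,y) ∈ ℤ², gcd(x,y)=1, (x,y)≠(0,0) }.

river: ρ → (-4,4,5)
river: ρ → (5,6,-3)
river: ρ → (-3,6,5)
river: ρ → (5,4,-4)
closes: descent 0, river 4
min |a| on river = 3

3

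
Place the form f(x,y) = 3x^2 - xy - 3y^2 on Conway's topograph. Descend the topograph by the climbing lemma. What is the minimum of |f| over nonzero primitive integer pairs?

descent: ρ → (-3,1,3)  [lands on river]
river: ρ → (3,5,-1)
river: ρ → (-1,5,3)
river: ρ → (3,1,-3)
river: ρ → (-3,5,1)
river: ρ → (1,5,-3)
closes: descent 1, river 6
min |a| on river = 1

1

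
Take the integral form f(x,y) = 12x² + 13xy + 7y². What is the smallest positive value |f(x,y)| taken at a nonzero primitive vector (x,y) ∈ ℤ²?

translate: b→-11 (≡13 mod 24), so (12,13,7)→(12,-11,6)
flip: (12,-11,6)→(6,11,12)
translate: b→-1 (≡11 mod 12), so (6,11,12)→(6,-1,7)
reduced (well bottom): (6,-1,7) with a≤c, −a<b≤a
well minimum = a = 6

6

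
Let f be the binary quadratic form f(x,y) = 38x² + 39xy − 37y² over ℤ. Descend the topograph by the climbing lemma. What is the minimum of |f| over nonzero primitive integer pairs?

river: ρ → (-37,35,40)
river: ρ → (40,45,-32)
river: ρ → (-32,83,2)
river: ρ → (2,81,-73)
river: ρ → (-73,65,10)
river: ρ → (10,75,-38)
river: ρ → (-38,77,8)
river: ρ → (8,83,-8)
river: ρ → (-8,77,38)
river: ρ → (38,75,-10)
river: ρ → (-10,65,73)
river: ρ → (73,81,-2)
river: ρ → (-2,83,32)
river: ρ → (32,45,-40)
river: ρ → (-40,35,37)
river: ρ → (37,39,-38)
river: ρ → (-38,37,38)
river: ρ → (38,39,-37)
closes: descent 0, river 18
min |a| on river = 2

2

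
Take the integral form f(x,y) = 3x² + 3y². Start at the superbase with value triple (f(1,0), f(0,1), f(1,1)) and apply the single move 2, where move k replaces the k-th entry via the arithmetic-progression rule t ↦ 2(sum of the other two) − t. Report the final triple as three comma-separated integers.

start (3,3,6) = (f(1,0),f(0,1),f(1,1))
replace slot 2: 2·(3+6) − 3 = 15 → (3,15,6)

3,15,6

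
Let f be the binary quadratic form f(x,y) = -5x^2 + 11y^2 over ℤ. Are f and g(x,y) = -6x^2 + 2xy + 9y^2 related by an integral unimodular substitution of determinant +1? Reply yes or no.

D₁ = 220, D₂ = 220
river cycle of f (length 4): (-5, 10, 6), (6, 14, -1), (-1, 14, 6), (6, 10, -5)
river cycle of g (length 4): (-6, 14, 1), (1, 14, -6), (-6, 10, 5), (5, 10, -6)
cycles differ ⇒ inequivalent

no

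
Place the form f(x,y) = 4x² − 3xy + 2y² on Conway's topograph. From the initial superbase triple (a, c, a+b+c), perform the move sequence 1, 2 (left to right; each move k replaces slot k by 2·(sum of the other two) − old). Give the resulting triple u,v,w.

start (4,2,3) = (f(1,0),f(0,1),f(1,1))
replace slot 1: 2·(2+3) − 4 = 6 → (6,2,3)
replace slot 2: 2·(6+3) − 2 = 16 → (6,16,3)

6,16,3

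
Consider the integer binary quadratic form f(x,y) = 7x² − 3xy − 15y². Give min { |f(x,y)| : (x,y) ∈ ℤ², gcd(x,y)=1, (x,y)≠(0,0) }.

descent: ρ → (-15,3,7)
descent: ρ → (7,11,-11)  [lands on river]
river: ρ → (-11,11,7)
river: ρ → (7,17,-5)
river: ρ → (-5,13,13)
river: ρ → (13,13,-5)
river: ρ → (-5,17,7)
closes: descent 2, river 6
min |a| on river = 5

5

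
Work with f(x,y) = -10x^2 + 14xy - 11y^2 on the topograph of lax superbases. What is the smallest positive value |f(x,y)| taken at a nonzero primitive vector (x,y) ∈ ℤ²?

translate: b→6 (≡-14 mod 20), so (10,-14,11)→(10,6,7)
flip: (10,6,7)→(7,-6,10)
reduced (well bottom): (7,-6,10) with a≤c, −a<b≤a
well minimum |f| = |-7| = 7 (negative-definite)

7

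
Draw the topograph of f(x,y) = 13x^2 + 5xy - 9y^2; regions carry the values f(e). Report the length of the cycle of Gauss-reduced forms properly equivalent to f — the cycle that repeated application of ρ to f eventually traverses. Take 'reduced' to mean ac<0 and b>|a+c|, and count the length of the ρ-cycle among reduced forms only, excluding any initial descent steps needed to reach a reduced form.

D = 493, ⌊√D⌋ = 22
river: ρ → (-9,13,9)
river: ρ → (9,5,-13)
river: ρ → (-13,21,1)
river: ρ → (1,21,-13)
river: ρ → (-13,5,9)
river: ρ → (9,13,-9)
river: ρ → (-9,5,13)
river: ρ → (13,21,-1)
river: ρ → (-1,21,13)
river: ρ → (13,5,-9)
ρ-cycle length = 10 (tail of 0 descent steps not counted)

10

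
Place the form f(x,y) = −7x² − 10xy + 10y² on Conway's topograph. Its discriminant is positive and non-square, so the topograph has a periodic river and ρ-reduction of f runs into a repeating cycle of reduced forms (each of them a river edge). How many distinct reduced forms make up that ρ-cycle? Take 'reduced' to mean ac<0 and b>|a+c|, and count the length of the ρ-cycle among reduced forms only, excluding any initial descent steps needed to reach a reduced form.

D = 380, ⌊√D⌋ = 19
descent: ρ → (10,10,-7)  [lands on river]
river: ρ → (-7,18,2)
river: ρ → (2,18,-7)
river: ρ → (-7,10,10)
ρ-cycle length = 4 (tail of 1 descent step not counted)

4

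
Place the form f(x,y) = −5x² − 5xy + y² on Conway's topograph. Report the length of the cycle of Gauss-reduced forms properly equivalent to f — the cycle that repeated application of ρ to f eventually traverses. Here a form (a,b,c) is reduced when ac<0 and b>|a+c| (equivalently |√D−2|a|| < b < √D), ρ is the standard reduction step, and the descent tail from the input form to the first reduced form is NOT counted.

D = 45, ⌊√D⌋ = 6
descent: ρ → (1,5,-5)  [lands on river]
river: ρ → (-5,5,1)
ρ-cycle length = 2 (tail of 1 descent step not counted)

2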